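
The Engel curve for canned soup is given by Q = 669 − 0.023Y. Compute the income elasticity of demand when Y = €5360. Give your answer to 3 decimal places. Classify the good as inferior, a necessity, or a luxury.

-0.226 (inferior good)

At Y = 5360: Q = 545.720.
dQ/dY = −0.023.
η = (dQ/dY)·(Y/Q) = -0.023 × (5360/545.720) = -0.226.
Since η < 0, the good is an inferior good.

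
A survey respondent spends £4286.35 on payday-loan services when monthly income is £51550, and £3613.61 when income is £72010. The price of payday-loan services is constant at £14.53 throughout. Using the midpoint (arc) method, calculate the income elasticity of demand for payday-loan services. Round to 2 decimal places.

-0.51

With a constant price, Q₁ = 4286.35/14.53 = 295.000 and Q₂ = 3613.61/14.53 = 248.700 (equivalently, work directly with expenditure since P cancels).
Midpoint %ΔQ = (3613.61 − 4286.35)/3949.98 = -0.17031; midpoint %ΔI = (72010 − 51550)/61780 = 0.33118.
η = -0.17031 / 0.33118 = -0.51.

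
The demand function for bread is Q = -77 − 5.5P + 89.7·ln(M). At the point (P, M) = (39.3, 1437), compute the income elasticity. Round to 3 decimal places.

At P = 39.3, M = 1437: Q = 358.997.
Holding P constant, ∂Q/∂M = 89.7/M = 0.0624217.
η_M = (∂Q/∂M)·(M/Q) = 0.0624217 × (1437/358.997) = 0.250.

0.250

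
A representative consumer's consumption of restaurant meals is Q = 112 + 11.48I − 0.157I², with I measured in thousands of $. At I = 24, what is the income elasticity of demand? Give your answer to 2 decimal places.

At I = 24: Q = 297.0880.
dQ/dI = 11.48 − 0.314I = 3.94400.
η = (dQ/dI)·(I/Q) = 3.94400 × (24/297.0880) = 0.32.

0.32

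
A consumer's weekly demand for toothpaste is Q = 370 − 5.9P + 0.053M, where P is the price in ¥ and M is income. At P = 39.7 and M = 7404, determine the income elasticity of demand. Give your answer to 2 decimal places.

0.74

At P = 39.7, M = 7404: Q = 528.182.
Holding P constant, ∂Q/∂M = 0.053.
η_M = (∂Q/∂M)·(M/Q) = 0.053 × (7404/528.182) = 0.74.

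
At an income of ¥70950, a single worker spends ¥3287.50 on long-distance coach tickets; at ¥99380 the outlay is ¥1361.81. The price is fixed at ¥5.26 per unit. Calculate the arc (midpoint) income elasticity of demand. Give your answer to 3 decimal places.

-2.481

With a constant price, Q₁ = 3287.50/5.26 = 625.000 and Q₂ = 1361.81/5.26 = 258.899 (equivalently, work directly with expenditure since P cancels).
Midpoint %ΔQ = (1361.81 − 3287.50)/2324.65 = -0.82838; midpoint %ΔI = (99380 − 70950)/85165 = 0.33382.
η = -0.82838 / 0.33382 = -2.481.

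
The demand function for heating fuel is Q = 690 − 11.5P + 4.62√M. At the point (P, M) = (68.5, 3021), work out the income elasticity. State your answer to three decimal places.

0.813

At P = 68.5, M = 3021: Q = 156.182.
Holding P constant, ∂Q/∂M = 4.62/(2√M) = 0.0420278.
η_M = (∂Q/∂M)·(M/Q) = 0.0420278 × (3021/156.182) = 0.813.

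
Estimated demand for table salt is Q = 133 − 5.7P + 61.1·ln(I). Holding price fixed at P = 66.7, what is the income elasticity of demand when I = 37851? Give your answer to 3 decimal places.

0.154

At P = 66.7, I = 37851: Q = 396.890.
Holding P constant, ∂Q/∂I = 61.1/I = 0.00161422.
η_I = (∂Q/∂I)·(I/Q) = 0.00161422 × (37851/396.890) = 0.154.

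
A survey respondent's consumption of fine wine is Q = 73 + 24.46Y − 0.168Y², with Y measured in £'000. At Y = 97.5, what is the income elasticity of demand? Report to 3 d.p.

At Y = 97.5: Q = 860.8000.
dQ/dY = 24.46 − 0.336Y = -8.30000.
η = (dQ/dY)·(Y/Q) = -8.30000 × (97.5/860.8000) = -0.940.

-0.940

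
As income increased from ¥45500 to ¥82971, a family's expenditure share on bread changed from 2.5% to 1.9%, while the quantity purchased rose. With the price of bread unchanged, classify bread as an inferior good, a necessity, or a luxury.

Quantity rises but the budget share falls as income rises, so 0 < η < 1.

necessity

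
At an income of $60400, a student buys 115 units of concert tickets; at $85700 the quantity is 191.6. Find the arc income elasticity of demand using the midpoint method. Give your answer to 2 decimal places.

1.44

ΔQ = 191.6 − 115 = 76.6; midpoint Q̄ = (115 + 191.6)/2 = 153.3.
ΔI = 85700 − 60400 = 25300; midpoint Ī = (60400 + 85700)/2 = 73050.
η = (ΔQ/Q̄) ÷ (ΔI/Ī) = (76.6/153.3) ÷ (25300/73050) = 1.44.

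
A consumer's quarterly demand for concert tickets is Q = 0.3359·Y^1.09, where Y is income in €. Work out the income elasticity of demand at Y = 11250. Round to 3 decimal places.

For Q = A·Y^β the income elasticity is constant and equal to β.
Here β = 1.09, so η = 1.090.

1.090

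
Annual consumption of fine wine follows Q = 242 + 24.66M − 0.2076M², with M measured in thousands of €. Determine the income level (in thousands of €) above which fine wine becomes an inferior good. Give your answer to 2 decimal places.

dQ/dM = 24.66 − 0.4152M.
The good is inferior where dQ/dM < 0. Setting dQ/dM = 0 gives M = 24.66 / 0.4152 = 59.39.

59.39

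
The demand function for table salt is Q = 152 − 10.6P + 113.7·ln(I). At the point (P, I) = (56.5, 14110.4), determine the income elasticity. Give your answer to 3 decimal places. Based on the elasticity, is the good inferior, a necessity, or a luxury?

0.178 (necessity)

At P = 56.5, I = 14110.4: Q = 639.466.
Holding P constant, ∂Q/∂I = 113.7/I = 0.00805789.
η_I = (∂Q/∂I)·(I/Q) = 0.00805789 × (14110.4/639.466) = 0.178.
Since 0 < η < 1, this is a necessity.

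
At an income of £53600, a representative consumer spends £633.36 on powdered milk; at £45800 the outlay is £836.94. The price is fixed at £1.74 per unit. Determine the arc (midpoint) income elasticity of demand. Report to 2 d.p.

-1.76

With a constant price, Q₁ = 633.36/1.74 = 364.000 and Q₂ = 836.94/1.74 = 481.000 (equivalently, work directly with expenditure since P cancels).
Midpoint %ΔQ = (836.94 − 633.36)/735.15 = 0.27692; midpoint %ΔI = (45800 − 53600)/49700 = -0.15694.
η = 0.27692 / -0.15694 = -1.76.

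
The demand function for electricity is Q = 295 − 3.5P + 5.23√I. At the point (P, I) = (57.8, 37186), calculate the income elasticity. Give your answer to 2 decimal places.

At P = 57.8, I = 37186: Q = 1101.236.
Holding P constant, ∂Q/∂I = 5.23/(2√I) = 0.0135607.
η_I = (∂Q/∂I)·(I/Q) = 0.0135607 × (37186/1101.236) = 0.46.

0.46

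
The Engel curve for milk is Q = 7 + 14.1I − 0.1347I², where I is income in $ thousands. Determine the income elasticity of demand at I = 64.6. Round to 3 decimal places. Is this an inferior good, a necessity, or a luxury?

-0.600 (inferior good)

At I = 64.6: Q = 355.7353.
dQ/dI = 14.1 − 0.2694I = -3.30324.
η = (dQ/dI)·(I/Q) = -3.30324 × (64.6/355.7353) = -0.600.
η < 0 ⇒ inferior good.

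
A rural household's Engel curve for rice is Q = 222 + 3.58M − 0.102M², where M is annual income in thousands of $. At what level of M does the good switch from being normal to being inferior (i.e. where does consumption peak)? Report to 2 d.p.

dQ/dM = 3.58 − 0.204M.
The good is inferior where dQ/dM < 0. Setting dQ/dM = 0 gives M = 3.58 / 0.204 = 17.55.

17.55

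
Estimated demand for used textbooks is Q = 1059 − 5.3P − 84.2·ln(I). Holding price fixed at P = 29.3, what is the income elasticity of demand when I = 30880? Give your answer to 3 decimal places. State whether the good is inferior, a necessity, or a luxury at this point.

At P = 29.3, I = 30880: Q = 33.262.
Holding P constant, ∂Q/∂I = -84.2/I = -0.00272668.
η_I = (∂Q/∂I)·(I/Q) = -0.00272668 × (30880/33.262) = -2.531.
Since η < 0, this is an inferior good.

-2.531 (inferior good)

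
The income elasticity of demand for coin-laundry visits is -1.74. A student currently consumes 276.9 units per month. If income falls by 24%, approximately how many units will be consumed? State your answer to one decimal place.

392.5

%ΔQ ≈ η × %ΔI = -1.74 × (-24%) = 41.76%.
New Q ≈ 276.9 × (1 + 0.4176) = 392.5.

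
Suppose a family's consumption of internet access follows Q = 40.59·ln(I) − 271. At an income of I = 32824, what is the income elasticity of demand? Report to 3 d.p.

At I = 32824: Q = 151.092.
dQ/dI = 40.59/I = 0.0012366 at this income.
η = (dQ/dI)·(I/Q) = 0.0012366 × (32824/151.092) = 0.269.

0.269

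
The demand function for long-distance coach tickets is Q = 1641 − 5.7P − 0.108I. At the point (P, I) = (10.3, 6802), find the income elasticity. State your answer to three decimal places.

At P = 10.3, I = 6802: Q = 847.674.
Holding P constant, ∂Q/∂I = −0.108.
η_I = (∂Q/∂I)·(I/Q) = -0.108 × (6802/847.674) = -0.867.

-0.867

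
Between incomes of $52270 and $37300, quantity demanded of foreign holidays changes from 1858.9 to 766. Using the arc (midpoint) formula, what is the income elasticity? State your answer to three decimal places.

2.491

ΔQ = 766 − 1858.9 = -1092.9; midpoint Q̄ = (1858.9 + 766)/2 = 1312.45.
ΔI = 37300 − 52270 = -14970; midpoint Ī = (52270 + 37300)/2 = 44785.
η = (ΔQ/Q̄) ÷ (ΔI/Ī) = (-1092.9/1312.45) ÷ (-14970/44785) = 2.491.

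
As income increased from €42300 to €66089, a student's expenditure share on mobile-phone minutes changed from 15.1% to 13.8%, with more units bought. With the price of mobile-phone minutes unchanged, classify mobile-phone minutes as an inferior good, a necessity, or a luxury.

necessity

Quantity rises but the budget share falls as income rises, so 0 < η < 1.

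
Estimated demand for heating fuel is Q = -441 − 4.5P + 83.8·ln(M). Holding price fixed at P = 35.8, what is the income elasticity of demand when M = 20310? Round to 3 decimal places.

At P = 35.8, M = 20310: Q = 229.101.
Holding P constant, ∂Q/∂M = 83.8/M = 0.00412605.
η_M = (∂Q/∂M)·(M/Q) = 0.00412605 × (20310/229.101) = 0.366.

0.366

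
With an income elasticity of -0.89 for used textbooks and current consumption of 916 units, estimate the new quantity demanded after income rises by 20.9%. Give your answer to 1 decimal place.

%ΔQ ≈ η × %ΔI = -0.89 × 20.9% = -18.601%.
New Q ≈ 916 × (1 − 0.18601) = 745.6.

745.6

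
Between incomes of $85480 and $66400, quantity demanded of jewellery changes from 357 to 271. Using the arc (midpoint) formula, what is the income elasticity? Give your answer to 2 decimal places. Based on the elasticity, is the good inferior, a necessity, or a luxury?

1.09 (luxury)

ΔQ = 271 − 357 = -86; midpoint Q̄ = (357 + 271)/2 = 314.
ΔI = 66400 − 85480 = -19080; midpoint Ī = (85480 + 66400)/2 = 75940.
η = (ΔQ/Q̄) ÷ (ΔI/Ī) = (-86/314) ÷ (-19080/75940) = 1.09.
η > 1 ⇒ luxury.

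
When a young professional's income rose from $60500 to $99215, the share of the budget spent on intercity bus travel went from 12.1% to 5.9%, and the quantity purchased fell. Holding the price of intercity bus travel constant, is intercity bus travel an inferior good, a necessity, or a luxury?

inferior good

Quantity demanded falls as income rises, so η < 0.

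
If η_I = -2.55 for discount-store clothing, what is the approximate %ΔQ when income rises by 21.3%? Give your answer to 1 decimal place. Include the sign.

-54.3%

%ΔQ ≈ η × %ΔI = -2.55 × 21.3% = -54.3%.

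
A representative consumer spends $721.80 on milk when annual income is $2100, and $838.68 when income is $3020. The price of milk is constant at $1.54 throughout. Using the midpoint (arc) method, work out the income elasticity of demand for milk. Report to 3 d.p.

With a constant price, Q₁ = 721.80/1.54 = 468.701 and Q₂ = 838.68/1.54 = 544.597 (equivalently, work directly with expenditure since P cancels).
Midpoint %ΔQ = (838.68 − 721.80)/780.24 = 0.14980; midpoint %ΔI = (3020 − 2100)/2560 = 0.35938.
η = 0.14980 / 0.35938 = 0.417.

0.417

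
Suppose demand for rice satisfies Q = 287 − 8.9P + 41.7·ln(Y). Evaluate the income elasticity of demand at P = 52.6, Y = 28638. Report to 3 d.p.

0.169

At P = 52.6, Y = 28638: Q = 246.806.
Holding P constant, ∂Q/∂Y = 41.7/Y = 0.00145611.
η_Y = (∂Q/∂Y)·(Y/Q) = 0.00145611 × (28638/246.806) = 0.169.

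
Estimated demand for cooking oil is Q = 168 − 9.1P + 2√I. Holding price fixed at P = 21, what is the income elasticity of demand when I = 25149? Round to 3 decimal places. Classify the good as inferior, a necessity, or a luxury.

At P = 21, I = 25149: Q = 294.069.
Holding P constant, ∂Q/∂I = 2/(2√I) = 0.00630579.
η_I = (∂Q/∂I)·(I/Q) = 0.00630579 × (25149/294.069) = 0.539.
Since 0 < η < 1, this is a necessity.

0.539 (necessity)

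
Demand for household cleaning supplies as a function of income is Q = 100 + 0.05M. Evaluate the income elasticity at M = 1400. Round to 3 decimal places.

At M = 1400: Q = 170.000.
dQ/dM = 0.05.
η = (dQ/dM)·(M/Q) = 0.05 × (1400/170.000) = 0.412.

0.412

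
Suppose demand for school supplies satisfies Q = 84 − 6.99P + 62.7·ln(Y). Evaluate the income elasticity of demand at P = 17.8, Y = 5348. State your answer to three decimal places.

At P = 17.8, Y = 5348: Q = 497.825.
Holding P constant, ∂Q/∂Y = 62.7/Y = 0.011724.
η_Y = (∂Q/∂Y)·(Y/Q) = 0.011724 × (5348/497.825) = 0.126.

0.126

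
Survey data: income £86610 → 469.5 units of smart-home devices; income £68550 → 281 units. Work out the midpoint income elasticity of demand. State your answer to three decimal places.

2.158

ΔQ = 281 − 469.5 = -188.5; midpoint Q̄ = (469.5 + 281)/2 = 375.25.
ΔI = 68550 − 86610 = -18060; midpoint Ī = (86610 + 68550)/2 = 77580.
η = (ΔQ/Q̄) ÷ (ΔI/Ī) = (-188.5/375.25) ÷ (-18060/77580) = 2.158.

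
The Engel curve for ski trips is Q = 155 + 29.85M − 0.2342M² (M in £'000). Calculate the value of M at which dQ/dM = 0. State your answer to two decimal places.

dQ/dM = 29.85 − 0.4684M.
The good is inferior where dQ/dM < 0. Setting dQ/dM = 0 gives M = 29.85 / 0.4684 = 63.73.

63.73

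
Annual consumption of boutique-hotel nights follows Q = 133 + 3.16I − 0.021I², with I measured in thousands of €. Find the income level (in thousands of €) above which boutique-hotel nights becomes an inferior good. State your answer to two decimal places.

75.24

dQ/dI = 3.16 − 0.042I.
The good is inferior where dQ/dI < 0. Setting dQ/dI = 0 gives I = 3.16 / 0.042 = 75.24.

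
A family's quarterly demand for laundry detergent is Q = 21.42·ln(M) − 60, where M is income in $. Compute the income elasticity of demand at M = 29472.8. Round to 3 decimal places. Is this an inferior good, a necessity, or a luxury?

0.134 (necessity)

At M = 29472.8: Q = 160.438.
dQ/dM = 21.42/M = 0.000726772 at this income.
η = (dQ/dM)·(M/Q) = 0.000726772 × (29472.8/160.438) = 0.134.
Since 0 < η < 1, the good is a necessity.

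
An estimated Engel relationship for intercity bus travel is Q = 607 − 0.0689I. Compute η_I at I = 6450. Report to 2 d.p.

-2.73

At I = 6450: Q = 162.595.
dQ/dI = −0.0689.
η = (dQ/dI)·(I/Q) = -0.0689 × (6450/162.595) = -2.73.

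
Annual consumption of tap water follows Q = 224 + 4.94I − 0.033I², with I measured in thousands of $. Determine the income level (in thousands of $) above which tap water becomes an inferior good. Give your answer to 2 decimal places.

dQ/dI = 4.94 − 0.066I.
The good is inferior where dQ/dI < 0. Setting dQ/dI = 0 gives I = 4.94 / 0.066 = 74.85.

74.85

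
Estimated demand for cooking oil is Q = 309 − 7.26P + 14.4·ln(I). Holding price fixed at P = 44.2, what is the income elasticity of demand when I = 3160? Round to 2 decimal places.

0.14

At P = 44.2, I = 3160: Q = 104.148.
Holding P constant, ∂Q/∂I = 14.4/I = 0.00455696.
η_I = (∂Q/∂I)·(I/Q) = 0.00455696 × (3160/104.148) = 0.14.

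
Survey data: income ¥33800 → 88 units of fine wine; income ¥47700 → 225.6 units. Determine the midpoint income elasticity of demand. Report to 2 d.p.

ΔQ = 225.6 − 88 = 137.6; midpoint Q̄ = (88 + 225.6)/2 = 156.8.
ΔI = 47700 − 33800 = 13900; midpoint Ī = (33800 + 47700)/2 = 40750.
η = (ΔQ/Q̄) ÷ (ΔI/Ī) = (137.6/156.8) ÷ (13900/40750) = 2.57.

2.57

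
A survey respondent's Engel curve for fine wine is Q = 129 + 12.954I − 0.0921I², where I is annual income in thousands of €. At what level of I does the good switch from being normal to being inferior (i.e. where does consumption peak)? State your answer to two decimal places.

dQ/dI = 12.954 − 0.1842I.
The good is inferior where dQ/dI < 0. Setting dQ/dI = 0 gives I = 12.954 / 0.1842 = 70.33.

70.33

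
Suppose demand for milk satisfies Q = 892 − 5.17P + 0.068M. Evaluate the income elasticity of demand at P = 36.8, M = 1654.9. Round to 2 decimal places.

0.14

At P = 36.8, M = 1654.9: Q = 814.277.
Holding P constant, ∂Q/∂M = 0.068.
η_M = (∂Q/∂M)·(M/Q) = 0.068 × (1654.9/814.277) = 0.14.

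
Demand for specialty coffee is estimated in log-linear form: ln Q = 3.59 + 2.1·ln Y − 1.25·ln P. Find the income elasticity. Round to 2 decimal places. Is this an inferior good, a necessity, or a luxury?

In a log-linear demand, the coefficient on ln Y is the income elasticity.
So η = 2.10.
η > 1 ⇒ luxury.

2.10 (luxury)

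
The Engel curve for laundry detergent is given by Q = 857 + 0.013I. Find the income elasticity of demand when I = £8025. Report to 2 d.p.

0.11

At I = 8025: Q = 961.325.
dQ/dI = 0.013.
η = (dQ/dI)·(I/Q) = 0.013 × (8025/961.325) = 0.11.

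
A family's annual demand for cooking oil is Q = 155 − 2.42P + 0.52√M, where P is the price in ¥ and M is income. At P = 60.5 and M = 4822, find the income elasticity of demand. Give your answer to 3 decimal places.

At P = 60.5, M = 4822: Q = 44.699.
Holding P constant, ∂Q/∂M = 0.52/(2√M) = 0.00374421.
η_M = (∂Q/∂M)·(M/Q) = 0.00374421 × (4822/44.699) = 0.404.

0.404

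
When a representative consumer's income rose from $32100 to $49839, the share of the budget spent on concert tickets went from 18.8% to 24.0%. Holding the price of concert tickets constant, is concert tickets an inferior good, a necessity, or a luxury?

luxury

The budget share rises as income rises, so η > 1.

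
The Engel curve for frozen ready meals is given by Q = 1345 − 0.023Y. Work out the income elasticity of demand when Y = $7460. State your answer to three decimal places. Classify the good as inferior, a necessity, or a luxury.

At Y = 7460: Q = 1173.420.
dQ/dY = −0.023.
η = (dQ/dY)·(Y/Q) = -0.023 × (7460/1173.420) = -0.146.
Since η < 0, the good is an inferior good.

-0.146 (inferior good)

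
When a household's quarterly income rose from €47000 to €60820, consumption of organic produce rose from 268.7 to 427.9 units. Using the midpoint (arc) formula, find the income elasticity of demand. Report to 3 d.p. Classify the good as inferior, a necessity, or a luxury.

ΔQ = 427.9 − 268.7 = 159.2; midpoint Q̄ = (268.7 + 427.9)/2 = 348.3.
ΔI = 60820 − 47000 = 13820; midpoint Ī = (47000 + 60820)/2 = 53910.
η = (ΔQ/Q̄) ÷ (ΔI/Ī) = (159.2/348.3) ÷ (13820/53910) = 1.783.
η > 1 ⇒ luxury.

1.783 (luxury)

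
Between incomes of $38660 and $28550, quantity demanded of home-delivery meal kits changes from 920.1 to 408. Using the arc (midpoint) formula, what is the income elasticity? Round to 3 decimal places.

ΔQ = 408 − 920.1 = -512.1; midpoint Q̄ = (920.1 + 408)/2 = 664.05.
ΔI = 28550 − 38660 = -10110; midpoint Ī = (38660 + 28550)/2 = 33605.
η = (ΔQ/Q̄) ÷ (ΔI/Ī) = (-512.1/664.05) ÷ (-10110/33605) = 2.563.

2.563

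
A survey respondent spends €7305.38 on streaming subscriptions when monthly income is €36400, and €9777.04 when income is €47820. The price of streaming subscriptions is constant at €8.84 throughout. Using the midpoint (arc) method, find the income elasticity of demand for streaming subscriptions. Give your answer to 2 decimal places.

With a constant price, Q₁ = 7305.38/8.84 = 826.400 and Q₂ = 9777.04/8.84 = 1106.000 (equivalently, work directly with expenditure since P cancels).
Midpoint %ΔQ = (9777.04 − 7305.38)/8541.21 = 0.28938; midpoint %ΔI = (47820 − 36400)/42110 = 0.27119.
η = 0.28938 / 0.27119 = 1.07.

1.07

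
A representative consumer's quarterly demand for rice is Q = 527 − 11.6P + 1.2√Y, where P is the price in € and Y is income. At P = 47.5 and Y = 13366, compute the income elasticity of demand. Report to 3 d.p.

At P = 47.5, Y = 13366: Q = 114.734.
Holding P constant, ∂Q/∂Y = 1.2/(2√Y) = 0.0051898.
η_Y = (∂Q/∂Y)·(Y/Q) = 0.0051898 × (13366/114.734) = 0.605.

0.605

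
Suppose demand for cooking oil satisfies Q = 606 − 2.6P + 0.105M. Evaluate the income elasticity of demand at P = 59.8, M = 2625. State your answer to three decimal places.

At P = 59.8, M = 2625: Q = 726.145.
Holding P constant, ∂Q/∂M = 0.105.
η_M = (∂Q/∂M)·(M/Q) = 0.105 × (2625/726.145) = 0.380.

0.380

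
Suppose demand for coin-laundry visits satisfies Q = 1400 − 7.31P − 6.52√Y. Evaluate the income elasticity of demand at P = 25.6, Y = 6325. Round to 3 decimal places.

At P = 25.6, Y = 6325: Q = 694.329.
Holding P constant, ∂Q/∂Y = -6.52/(2√Y) = -0.0409909.
η_Y = (∂Q/∂Y)·(Y/Q) = -0.0409909 × (6325/694.329) = -0.373.

-0.373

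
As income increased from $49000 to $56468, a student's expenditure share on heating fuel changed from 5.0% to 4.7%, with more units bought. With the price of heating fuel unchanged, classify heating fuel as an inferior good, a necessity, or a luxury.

Quantity rises but the budget share falls as income rises, so 0 < η < 1.

necessity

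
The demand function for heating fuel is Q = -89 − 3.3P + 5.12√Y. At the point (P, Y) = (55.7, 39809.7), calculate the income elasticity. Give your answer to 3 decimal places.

At P = 55.7, Y = 39809.7: Q = 748.751.
Holding P constant, ∂Q/∂Y = 5.12/(2√Y) = 0.0128306.
η_Y = (∂Q/∂Y)·(Y/Q) = 0.0128306 × (39809.7/748.751) = 0.682.

0.682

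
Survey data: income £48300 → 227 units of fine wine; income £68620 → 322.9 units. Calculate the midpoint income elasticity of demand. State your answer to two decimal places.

ΔQ = 322.9 − 227 = 95.9; midpoint Q̄ = (227 + 322.9)/2 = 274.95.
ΔI = 68620 − 48300 = 20320; midpoint Ī = (48300 + 68620)/2 = 58460.
η = (ΔQ/Q̄) ÷ (ΔI/Ī) = (95.9/274.95) ÷ (20320/58460) = 1.00.

1.00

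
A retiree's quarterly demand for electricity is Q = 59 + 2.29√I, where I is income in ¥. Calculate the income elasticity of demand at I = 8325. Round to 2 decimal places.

0.39

At I = 8325: Q = 267.943.
dQ/dI = 2.29/(2√I) = 0.0125491 at this income.
η = (dQ/dI)·(I/Q) = 0.0125491 × (8325/267.943) = 0.39.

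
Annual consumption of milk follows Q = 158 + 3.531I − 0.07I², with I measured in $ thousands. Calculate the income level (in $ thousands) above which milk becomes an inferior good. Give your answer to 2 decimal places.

25.22

dQ/dI = 3.531 − 0.14I.
The good is inferior where dQ/dI < 0. Setting dQ/dI = 0 gives I = 3.531 / 0.14 = 25.22.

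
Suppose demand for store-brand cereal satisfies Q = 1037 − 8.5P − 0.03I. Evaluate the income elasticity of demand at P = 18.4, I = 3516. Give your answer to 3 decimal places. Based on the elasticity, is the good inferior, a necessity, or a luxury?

-0.136 (inferior good)

At P = 18.4, I = 3516: Q = 775.120.
Holding P constant, ∂Q/∂I = −0.03.
η_I = (∂Q/∂I)·(I/Q) = -0.03 × (3516/775.120) = -0.136.
Since η < 0, this is an inferior good.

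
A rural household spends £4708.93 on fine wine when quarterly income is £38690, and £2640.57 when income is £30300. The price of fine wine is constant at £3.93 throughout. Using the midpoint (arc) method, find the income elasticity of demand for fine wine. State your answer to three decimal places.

2.314

With a constant price, Q₁ = 4708.93/3.93 = 1198.201 and Q₂ = 2640.57/3.93 = 671.901 (equivalently, work directly with expenditure since P cancels).
Midpoint %ΔQ = (2640.57 − 4708.93)/3674.75 = -0.56286; midpoint %ΔI = (30300 − 38690)/34495 = -0.24322.
η = -0.56286 / -0.24322 = 2.314.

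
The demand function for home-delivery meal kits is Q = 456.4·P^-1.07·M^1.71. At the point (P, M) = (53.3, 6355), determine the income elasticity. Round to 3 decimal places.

1.710

For a multiplicative demand Q = A·P^α·M^β, the income elasticity is β everywhere.
Here β = 1.71, so η = 1.710.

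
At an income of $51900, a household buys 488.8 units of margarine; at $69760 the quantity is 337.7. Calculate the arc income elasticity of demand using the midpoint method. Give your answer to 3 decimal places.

ΔQ = 337.7 − 488.8 = -151.1; midpoint Q̄ = (488.8 + 337.7)/2 = 413.25.
ΔI = 69760 − 51900 = 17860; midpoint Ī = (51900 + 69760)/2 = 60830.
η = (ΔQ/Q̄) ÷ (ΔI/Ī) = (-151.1/413.25) ÷ (17860/60830) = -1.245.

-1.245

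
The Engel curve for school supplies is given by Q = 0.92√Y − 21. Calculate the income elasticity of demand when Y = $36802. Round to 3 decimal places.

0.568

At Y = 36802: Q = 155.491.
dQ/dY = 0.92/(2√Y) = 0.00239785 at this income.
η = (dQ/dY)·(Y/Q) = 0.00239785 × (36802/155.491) = 0.568.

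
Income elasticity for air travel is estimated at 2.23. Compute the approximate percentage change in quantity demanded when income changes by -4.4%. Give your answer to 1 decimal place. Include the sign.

-9.8%

%ΔQ ≈ η × %ΔI = 2.23 × (-4.4%) = -9.8%.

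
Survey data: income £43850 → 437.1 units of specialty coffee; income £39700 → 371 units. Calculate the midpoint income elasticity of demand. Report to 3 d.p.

ΔQ = 371 − 437.1 = -66.1; midpoint Q̄ = (437.1 + 371)/2 = 404.05.
ΔI = 39700 − 43850 = -4150; midpoint Ī = (43850 + 39700)/2 = 41775.
η = (ΔQ/Q̄) ÷ (ΔI/Ī) = (-66.1/404.05) ÷ (-4150/41775) = 1.647.

1.647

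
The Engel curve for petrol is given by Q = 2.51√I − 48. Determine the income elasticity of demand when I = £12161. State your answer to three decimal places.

0.605

At I = 12161: Q = 228.795.
dQ/dI = 2.51/(2√I) = 0.0113804 at this income.
η = (dQ/dI)·(I/Q) = 0.0113804 × (12161/228.795) = 0.605.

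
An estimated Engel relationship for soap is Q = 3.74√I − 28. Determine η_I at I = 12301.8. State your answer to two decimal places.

At I = 12301.8: Q = 386.816.
dQ/dI = 3.74/(2√I) = 0.01686 at this income.
η = (dQ/dI)·(I/Q) = 0.01686 × (12301.8/386.816) = 0.54.

0.54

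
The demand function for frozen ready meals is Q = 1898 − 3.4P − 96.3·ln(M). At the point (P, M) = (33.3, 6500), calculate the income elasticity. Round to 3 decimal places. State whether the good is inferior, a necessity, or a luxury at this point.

At P = 33.3, M = 6500: Q = 939.309.
Holding P constant, ∂Q/∂M = -96.3/M = -0.0148154.
η_M = (∂Q/∂M)·(M/Q) = -0.0148154 × (6500/939.309) = -0.103.
Since η < 0, this is an inferior good.

-0.103 (inferior good)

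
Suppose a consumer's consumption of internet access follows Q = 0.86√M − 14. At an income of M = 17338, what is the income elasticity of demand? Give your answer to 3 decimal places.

At M = 17338: Q = 99.240.
dQ/dM = 0.86/(2√M) = 0.00326564 at this income.
η = (dQ/dM)·(M/Q) = 0.00326564 × (17338/99.240) = 0.571.

0.571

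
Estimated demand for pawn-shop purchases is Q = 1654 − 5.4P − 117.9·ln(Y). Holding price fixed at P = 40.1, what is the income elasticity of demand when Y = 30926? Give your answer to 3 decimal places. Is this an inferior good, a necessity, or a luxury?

At P = 40.1, Y = 30926: Q = 218.450.
Holding P constant, ∂Q/∂Y = -117.9/Y = -0.00381233.
η_Y = (∂Q/∂Y)·(Y/Q) = -0.00381233 × (30926/218.450) = -0.540.
Since η < 0, this is an inferior good.

-0.540 (inferior good)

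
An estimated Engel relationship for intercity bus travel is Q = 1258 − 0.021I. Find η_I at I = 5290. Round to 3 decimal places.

-0.097

At I = 5290: Q = 1146.910.
dQ/dI = −0.021.
η = (dQ/dI)·(I/Q) = -0.021 × (5290/1146.910) = -0.097.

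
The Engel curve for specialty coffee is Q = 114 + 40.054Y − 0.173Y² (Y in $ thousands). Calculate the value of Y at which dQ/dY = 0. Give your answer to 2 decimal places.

115.76

dQ/dY = 40.054 − 0.346Y.
The good is inferior where dQ/dY < 0. Setting dQ/dY = 0 gives Y = 40.054 / 0.346 = 115.76.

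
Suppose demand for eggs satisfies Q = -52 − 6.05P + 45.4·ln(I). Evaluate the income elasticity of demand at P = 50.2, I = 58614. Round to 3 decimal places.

At P = 50.2, I = 58614: Q = 142.724.
Holding P constant, ∂Q/∂I = 45.4/I = 0.000774559.
η_I = (∂Q/∂I)·(I/Q) = 0.000774559 × (58614/142.724) = 0.318.

0.318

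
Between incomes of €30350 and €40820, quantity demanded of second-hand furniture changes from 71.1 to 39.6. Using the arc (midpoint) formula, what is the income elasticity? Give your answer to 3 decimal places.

ΔQ = 39.6 − 71.1 = -31.5; midpoint Q̄ = (71.1 + 39.6)/2 = 55.35.
ΔI = 40820 − 30350 = 10470; midpoint Ī = (30350 + 40820)/2 = 35585.
η = (ΔQ/Q̄) ÷ (ΔI/Ī) = (-31.5/55.35) ÷ (10470/35585) = -1.934.

-1.934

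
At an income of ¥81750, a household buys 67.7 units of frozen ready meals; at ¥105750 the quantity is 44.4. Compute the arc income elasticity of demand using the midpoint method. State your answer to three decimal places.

-1.624

ΔQ = 44.4 − 67.7 = -23.3; midpoint Q̄ = (67.7 + 44.4)/2 = 56.05.
ΔI = 105750 − 81750 = 24000; midpoint Ī = (81750 + 105750)/2 = 93750.
η = (ΔQ/Q̄) ÷ (ΔI/Ī) = (-23.3/56.05) ÷ (24000/93750) = -1.624.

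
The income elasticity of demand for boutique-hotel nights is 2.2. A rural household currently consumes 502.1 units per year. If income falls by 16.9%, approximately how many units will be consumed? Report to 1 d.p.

%ΔQ ≈ η × %ΔI = 2.2 × (-16.9%) = -37.18%.
New Q ≈ 502.1 × (1 − 0.3718) = 315.4.

315.4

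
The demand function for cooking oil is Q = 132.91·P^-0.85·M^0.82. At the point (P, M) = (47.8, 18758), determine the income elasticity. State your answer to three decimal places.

For a multiplicative demand Q = A·P^α·M^β, the income elasticity is β everywhere.
Here β = 0.82, so η = 0.820.

0.820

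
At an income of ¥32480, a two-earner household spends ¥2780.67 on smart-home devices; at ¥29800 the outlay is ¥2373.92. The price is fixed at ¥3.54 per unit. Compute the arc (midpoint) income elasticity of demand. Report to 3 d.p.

1.834

With a constant price, Q₁ = 2780.67/3.54 = 785.500 and Q₂ = 2373.92/3.54 = 670.599 (equivalently, work directly with expenditure since P cancels).
Midpoint %ΔQ = (2373.92 − 2780.67)/2577.30 = -0.15782; midpoint %ΔI = (29800 − 32480)/31140 = -0.08606.
η = -0.15782 / -0.08606 = 1.834.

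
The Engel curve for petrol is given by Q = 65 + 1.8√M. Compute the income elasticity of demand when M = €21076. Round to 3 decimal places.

0.400

At M = 21076: Q = 326.316.
dQ/dM = 1.8/(2√M) = 0.00619938 at this income.
η = (dQ/dM)·(M/Q) = 0.00619938 × (21076/326.316) = 0.400.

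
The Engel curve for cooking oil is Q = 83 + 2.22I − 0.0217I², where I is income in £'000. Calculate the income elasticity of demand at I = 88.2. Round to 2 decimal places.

-1.29

At I = 88.2: Q = 109.9945.
dQ/dI = 2.22 − 0.0434I = -1.60788.
η = (dQ/dI)·(I/Q) = -1.60788 × (88.2/109.9945) = -1.29.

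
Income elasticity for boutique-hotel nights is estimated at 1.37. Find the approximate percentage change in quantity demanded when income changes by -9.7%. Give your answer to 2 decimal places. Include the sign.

%ΔQ ≈ η × %ΔI = 1.37 × (-9.7%) = -13.29%.

-13.29%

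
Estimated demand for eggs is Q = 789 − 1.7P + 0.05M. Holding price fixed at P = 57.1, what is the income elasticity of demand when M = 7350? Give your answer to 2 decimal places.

0.35

At P = 57.1, M = 7350: Q = 1059.430.
Holding P constant, ∂Q/∂M = 0.05.
η_M = (∂Q/∂M)·(M/Q) = 0.05 × (7350/1059.430) = 0.35.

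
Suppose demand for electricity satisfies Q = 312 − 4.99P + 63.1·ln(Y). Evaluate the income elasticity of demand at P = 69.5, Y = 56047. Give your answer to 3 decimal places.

At P = 69.5, Y = 56047: Q = 655.127.
Holding P constant, ∂Q/∂Y = 63.1/Y = 0.00112584.
η_Y = (∂Q/∂Y)·(Y/Q) = 0.00112584 × (56047/655.127) = 0.096.

0.096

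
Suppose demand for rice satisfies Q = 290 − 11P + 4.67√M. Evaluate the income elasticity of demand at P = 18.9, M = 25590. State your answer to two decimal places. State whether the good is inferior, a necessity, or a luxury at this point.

At P = 18.9, M = 25590: Q = 829.154.
Holding P constant, ∂Q/∂M = 4.67/(2√M) = 0.0145966.
η_M = (∂Q/∂M)·(M/Q) = 0.0145966 × (25590/829.154) = 0.45.
Since 0 < η < 1, this is a necessity.

0.45 (necessity)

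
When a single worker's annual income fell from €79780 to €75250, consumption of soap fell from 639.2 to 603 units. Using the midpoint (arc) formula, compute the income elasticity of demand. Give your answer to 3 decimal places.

0.997

ΔQ = 603 − 639.2 = -36.2; midpoint Q̄ = (639.2 + 603)/2 = 621.1.
ΔI = 75250 − 79780 = -4530; midpoint Ī = (79780 + 75250)/2 = 77515.
η = (ΔQ/Q̄) ÷ (ΔI/Ī) = (-36.2/621.1) ÷ (-4530/77515) = 0.997.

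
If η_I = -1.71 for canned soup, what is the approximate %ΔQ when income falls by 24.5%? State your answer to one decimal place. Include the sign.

41.9%

%ΔQ ≈ η × %ΔI = -1.71 × (-24.5%) = 41.9%.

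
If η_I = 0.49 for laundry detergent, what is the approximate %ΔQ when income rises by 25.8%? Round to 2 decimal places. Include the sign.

12.64%

%ΔQ ≈ η × %ΔI = 0.49 × 25.8% = 12.64%.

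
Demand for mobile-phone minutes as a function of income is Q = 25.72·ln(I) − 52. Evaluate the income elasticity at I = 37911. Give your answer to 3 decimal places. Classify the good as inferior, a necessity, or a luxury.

At I = 37911: Q = 219.166.
dQ/dI = 25.72/I = 0.000678431 at this income.
η = (dQ/dI)·(I/Q) = 0.000678431 × (37911/219.166) = 0.117.
Since 0 < η < 1, the good is a necessity.

0.117 (necessity)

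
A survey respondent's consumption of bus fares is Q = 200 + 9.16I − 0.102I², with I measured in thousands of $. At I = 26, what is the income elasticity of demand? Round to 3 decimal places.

At I = 26: Q = 369.2080.
dQ/dI = 9.16 − 0.204I = 3.85600.
η = (dQ/dI)·(I/Q) = 3.85600 × (26/369.2080) = 0.272.

0.272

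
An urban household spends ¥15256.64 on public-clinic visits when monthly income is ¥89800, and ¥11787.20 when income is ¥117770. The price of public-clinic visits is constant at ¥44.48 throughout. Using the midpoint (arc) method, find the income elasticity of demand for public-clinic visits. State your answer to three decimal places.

-0.952

With a constant price, Q₁ = 15256.64/44.48 = 343.000 and Q₂ = 11787.20/44.48 = 265.000 (equivalently, work directly with expenditure since P cancels).
Midpoint %ΔQ = (11787.20 − 15256.64)/13521.92 = -0.25658; midpoint %ΔI = (117770 − 89800)/103785 = 0.26950.
η = -0.25658 / 0.26950 = -0.952.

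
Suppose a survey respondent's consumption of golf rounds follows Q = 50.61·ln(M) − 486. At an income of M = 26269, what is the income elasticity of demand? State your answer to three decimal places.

1.744

At M = 26269: Q = 29.015.
dQ/dM = 50.61/M = 0.00192661 at this income.
η = (dQ/dM)·(M/Q) = 0.00192661 × (26269/29.015) = 1.744.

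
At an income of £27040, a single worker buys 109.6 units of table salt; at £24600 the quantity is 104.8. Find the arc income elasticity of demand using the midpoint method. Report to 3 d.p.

ΔQ = 104.8 − 109.6 = -4.8; midpoint Q̄ = (109.6 + 104.8)/2 = 107.2.
ΔI = 24600 − 27040 = -2440; midpoint Ī = (27040 + 24600)/2 = 25820.
η = (ΔQ/Q̄) ÷ (ΔI/Ī) = (-4.8/107.2) ÷ (-2440/25820) = 0.474.

0.474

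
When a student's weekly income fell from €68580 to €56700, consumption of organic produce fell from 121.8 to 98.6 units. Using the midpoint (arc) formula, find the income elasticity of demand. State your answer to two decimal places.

1.11

ΔQ = 98.6 − 121.8 = -23.2; midpoint Q̄ = (121.8 + 98.6)/2 = 110.2.
ΔI = 56700 − 68580 = -11880; midpoint Ī = (68580 + 56700)/2 = 62640.
η = (ΔQ/Q̄) ÷ (ΔI/Ī) = (-23.2/110.2) ÷ (-11880/62640) = 1.11.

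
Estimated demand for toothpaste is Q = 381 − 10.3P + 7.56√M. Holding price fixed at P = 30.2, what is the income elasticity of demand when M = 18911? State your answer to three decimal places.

0.468

At P = 30.2, M = 18911: Q = 1109.571.
Holding P constant, ∂Q/∂M = 7.56/(2√M) = 0.0274875.
η_M = (∂Q/∂M)·(M/Q) = 0.0274875 × (18911/1109.571) = 0.468.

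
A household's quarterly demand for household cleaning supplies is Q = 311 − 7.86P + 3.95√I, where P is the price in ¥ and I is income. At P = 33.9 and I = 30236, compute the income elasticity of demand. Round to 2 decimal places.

0.47

At P = 33.9, I = 30236: Q = 731.392.
Holding P constant, ∂Q/∂I = 3.95/(2√I) = 0.0113581.
η_I = (∂Q/∂I)·(I/Q) = 0.0113581 × (30236/731.392) = 0.47.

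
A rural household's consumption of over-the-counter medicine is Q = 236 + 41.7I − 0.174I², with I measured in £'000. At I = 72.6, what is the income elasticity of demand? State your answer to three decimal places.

At I = 72.6: Q = 2346.3078.
dQ/dI = 41.7 − 0.348I = 16.43520.
η = (dQ/dI)·(I/Q) = 16.43520 × (72.6/2346.3078) = 0.509.

0.509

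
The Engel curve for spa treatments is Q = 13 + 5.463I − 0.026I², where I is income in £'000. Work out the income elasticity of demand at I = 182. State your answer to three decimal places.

-4.986

At I = 182: Q = 146.0420.
dQ/dI = 5.463 − 0.052I = -4.00100.
η = (dQ/dI)·(I/Q) = -4.00100 × (182/146.0420) = -4.986.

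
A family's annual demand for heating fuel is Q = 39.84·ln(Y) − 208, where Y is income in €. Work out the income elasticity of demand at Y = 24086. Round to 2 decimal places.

0.21

At Y = 24086: Q = 193.961.
dQ/dY = 39.84/Y = 0.00165407 at this income.
η = (dQ/dY)·(Y/Q) = 0.00165407 × (24086/193.961) = 0.21.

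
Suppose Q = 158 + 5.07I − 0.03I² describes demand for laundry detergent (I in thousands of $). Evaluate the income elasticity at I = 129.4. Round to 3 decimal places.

-1.118

At I = 129.4: Q = 311.7272.
dQ/dI = 5.07 − 0.06I = -2.69400.
η = (dQ/dI)·(I/Q) = -2.69400 × (129.4/311.7272) = -1.118.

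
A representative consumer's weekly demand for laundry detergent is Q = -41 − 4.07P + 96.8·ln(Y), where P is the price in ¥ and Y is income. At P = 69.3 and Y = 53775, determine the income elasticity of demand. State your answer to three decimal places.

At P = 69.3, Y = 53775: Q = 731.349.
Holding P constant, ∂Q/∂Y = 96.8/Y = 0.00180009.
η_Y = (∂Q/∂Y)·(Y/Q) = 0.00180009 × (53775/731.349) = 0.132.

0.132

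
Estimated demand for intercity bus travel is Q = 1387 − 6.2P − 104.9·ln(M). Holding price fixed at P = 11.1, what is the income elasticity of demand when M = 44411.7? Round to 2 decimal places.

At P = 11.1, M = 44411.7: Q = 195.618.
Holding P constant, ∂Q/∂M = -104.9/M = -0.00236199.
η_M = (∂Q/∂M)·(M/Q) = -0.00236199 × (44411.7/195.618) = -0.54.

-0.54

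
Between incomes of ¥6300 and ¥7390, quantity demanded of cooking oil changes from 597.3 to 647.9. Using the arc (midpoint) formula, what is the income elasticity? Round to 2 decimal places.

ΔQ = 647.9 − 597.3 = 50.6; midpoint Q̄ = (597.3 + 647.9)/2 = 622.6.
ΔI = 7390 − 6300 = 1090; midpoint Ī = (6300 + 7390)/2 = 6845.
η = (ΔQ/Q̄) ÷ (ΔI/Ī) = (50.6/622.6) ÷ (1090/6845) = 0.51.

0.51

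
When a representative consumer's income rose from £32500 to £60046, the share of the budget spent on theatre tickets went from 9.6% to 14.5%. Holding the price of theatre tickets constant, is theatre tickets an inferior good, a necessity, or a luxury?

The budget share rises as income rises, so η > 1.

luxury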